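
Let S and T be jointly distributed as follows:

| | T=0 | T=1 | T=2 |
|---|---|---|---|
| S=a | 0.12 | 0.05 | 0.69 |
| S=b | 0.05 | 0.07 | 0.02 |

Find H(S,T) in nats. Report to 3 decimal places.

H(S,T) = −Σ p(x,y)·ln p(x,y) over all 6 cells.
  cell (a,0): −0.12·ln0.12 = 0.2544
  cell (a,1): −0.05·ln0.05 = 0.1498
  cell (a,2): −0.69·ln0.69 = 0.2560
  cell (b,0): −0.05·ln0.05 = 0.1498
  cell (b,1): −0.07·ln0.07 = 0.1861
  cell (b,2): −0.02·ln0.02 = 0.0782
Sum = 1.074 nats.

1.074 nats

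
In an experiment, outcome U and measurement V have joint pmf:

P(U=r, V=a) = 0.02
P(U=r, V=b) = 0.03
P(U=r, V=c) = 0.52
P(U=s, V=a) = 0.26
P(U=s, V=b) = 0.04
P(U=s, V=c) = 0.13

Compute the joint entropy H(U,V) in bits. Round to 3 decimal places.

1.829 bits

H(U,V) = −Σ p(x,y)·log₂ p(x,y) over all 6 cells.
  cell (r,a): −0.02·log₂0.02 = 0.1129
  cell (r,b): −0.03·log₂0.03 = 0.1518
  cell (r,c): −0.52·log₂0.52 = 0.4906
  cell (s,a): −0.26·log₂0.26 = 0.5053
  cell (s,b): −0.04·log₂0.04 = 0.1858
  cell (s,c): −0.13·log₂0.13 = 0.3826
Sum = 1.829 bits.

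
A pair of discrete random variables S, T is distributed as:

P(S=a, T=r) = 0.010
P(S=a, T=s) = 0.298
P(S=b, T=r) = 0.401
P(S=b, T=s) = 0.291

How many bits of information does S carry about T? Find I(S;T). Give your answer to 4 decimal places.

0.2341 bits

Marginals: p(S) = (0.3080, 0.6920), p(T) = (0.4110, 0.5890).
I(S;T) = H(S) + H(T) − H(S,T).
H(S) = 0.8909, H(T) = 0.9770, H(S,T) = 1.6338.
I(S;T) = 0.8909 + 0.9770 − 1.6338 = 0.2341 bits.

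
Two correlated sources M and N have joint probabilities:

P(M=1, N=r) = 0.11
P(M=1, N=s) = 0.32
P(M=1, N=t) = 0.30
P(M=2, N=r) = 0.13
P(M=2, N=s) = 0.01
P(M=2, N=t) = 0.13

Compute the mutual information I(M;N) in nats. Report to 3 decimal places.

Marginals: p(M) = (0.7300, 0.2700), p(N) = (0.2400, 0.3300, 0.4300).
I(M;N) = Σ p(x,y)·ln[p(x,y)/(p(x)p(y))].
  (1,r): 0.11·ln(0.6279) = -0.0512
  (1,s): 0.32·ln(1.3284) = 0.0909
  (1,t): 0.30·ln(0.9557) = -0.0136
  (2,r): 0.13·ln(2.0062) = 0.0905
  (2,s): 0.01·ln(0.1122) = -0.0219
  (2,t): 0.13·ln(1.1197) = 0.0147
Sum = 0.109 nats.

0.109 nats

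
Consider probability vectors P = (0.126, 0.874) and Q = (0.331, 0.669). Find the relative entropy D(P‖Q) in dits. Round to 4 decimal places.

D(P‖Q) = Σ p·log₁₀(p/q).
  0.126·log₁₀(0.126/0.331) = -0.05285
  0.874·log₁₀(0.874/0.669) = 0.10146
D(P‖Q) = 0.0486 dits.

0.0486 dits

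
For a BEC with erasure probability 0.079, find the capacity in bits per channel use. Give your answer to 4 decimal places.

0.9210 bits

Binary erasure channel: capacity C = 1 − ε.
C = 1 − 0.079 = 0.9210 bits per channel use.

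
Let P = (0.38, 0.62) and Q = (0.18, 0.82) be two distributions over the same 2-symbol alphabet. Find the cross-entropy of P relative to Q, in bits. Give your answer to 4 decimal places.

H(P,Q) = −Σ p·log₂ q.
  −0.38·log₂(0.18) = 0.94009
  −0.62·log₂(0.82) = 0.17751
H(P,Q) = 1.1176 bits.

1.1176 bits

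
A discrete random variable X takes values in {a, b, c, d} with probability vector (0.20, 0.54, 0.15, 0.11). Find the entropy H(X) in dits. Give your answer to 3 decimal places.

H(X) = −Σ p·log₁₀ p.
  −(0.20)·log₁₀(0.20) = 0.1398
  −(0.54)·log₁₀(0.54) = 0.1445
  −(0.15)·log₁₀(0.15) = 0.1236
  −(0.11)·log₁₀(0.11) = 0.1054
Sum: 0.1398 + 0.1445 + 0.1236 + 0.1054 = 0.513 dits.

0.513 dits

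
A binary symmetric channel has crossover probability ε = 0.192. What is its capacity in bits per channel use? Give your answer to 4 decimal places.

0.2944 bits

Binary symmetric channel: C = 1 − h₂(ε) where h₂ is the binary entropy function.
h₂(0.192) = −0.192·log₂0.192 − 0.808·log₂0.808 = 0.7056.
C = 1 − 0.7056 = 0.2944 bits per channel use.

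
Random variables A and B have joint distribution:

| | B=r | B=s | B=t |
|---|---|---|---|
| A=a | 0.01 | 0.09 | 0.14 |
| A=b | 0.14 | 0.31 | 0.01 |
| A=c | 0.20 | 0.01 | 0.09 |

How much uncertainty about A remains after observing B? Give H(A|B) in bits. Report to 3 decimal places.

1.055 bits

Chain rule: H(A|B) = H(A,B) − H(B).
Marginals: p(A) = (0.2400, 0.4600, 0.3000), p(B) = (0.3500, 0.4100, 0.2400).
H(A,B) = 2.6070 bits; H(B) = 1.5516 bits.
H(A|B) = 2.6070 − 1.5516 = 1.055 bits.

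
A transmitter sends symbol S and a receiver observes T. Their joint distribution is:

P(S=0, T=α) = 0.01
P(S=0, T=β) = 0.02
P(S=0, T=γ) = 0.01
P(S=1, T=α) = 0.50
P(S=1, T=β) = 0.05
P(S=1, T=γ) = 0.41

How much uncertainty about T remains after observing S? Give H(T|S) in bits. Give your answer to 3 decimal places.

Chain rule: H(T|S) = H(S,T) − H(S).
Marginals: p(S) = (0.0400, 0.9600), p(T) = (0.5100, 0.0700, 0.4200).
H(S,T) = 1.4892 bits; H(S) = 0.2423 bits.
H(T|S) = 1.4892 − 0.2423 = 1.247 bits.

1.247 bits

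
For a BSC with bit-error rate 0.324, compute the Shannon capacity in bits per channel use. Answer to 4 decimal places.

Binary symmetric channel: C = 1 − h₂(ε) where h₂ is the binary entropy function.
h₂(0.324) = −0.324·log₂0.324 − 0.676·log₂0.676 = 0.9087.
C = 1 − 0.9087 = 0.0913 bits per channel use.

0.0913 bits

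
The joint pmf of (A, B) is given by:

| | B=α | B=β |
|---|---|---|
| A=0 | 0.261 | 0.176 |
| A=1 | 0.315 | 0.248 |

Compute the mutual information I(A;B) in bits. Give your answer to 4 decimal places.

0.0010 bits

Marginals: p(A) = (0.4370, 0.5630), p(B) = (0.5760, 0.4240).
I(A;B) = Σ p(x,y)·log₂[p(x,y)/(p(x)p(y))].
  (0,α): 0.261·log₂(1.0369) = 0.01364
  (0,β): 0.176·log₂(0.9499) = -0.01306
  (1,α): 0.315·log₂(0.9714) = -0.01321
  (1,β): 0.248·log₂(1.0389) = 0.01366
Sum = 0.0010 bits.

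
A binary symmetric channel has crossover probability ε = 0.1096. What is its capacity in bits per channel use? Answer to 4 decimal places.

Binary symmetric channel: C = 1 − h₂(ε) where h₂ is the binary entropy function.
h₂(0.1096) = −0.1096·log₂0.1096 − 0.8904·log₂0.8904 = 0.4987.
C = 1 − 0.4987 = 0.5013 bits per channel use.

0.5013 bits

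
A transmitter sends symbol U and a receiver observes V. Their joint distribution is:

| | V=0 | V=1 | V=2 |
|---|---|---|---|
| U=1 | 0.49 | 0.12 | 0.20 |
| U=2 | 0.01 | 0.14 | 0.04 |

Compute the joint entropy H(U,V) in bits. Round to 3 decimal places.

1.985 bits

H(U,V) = −Σ p(x,y)·log₂ p(x,y) over all 6 cells.
  cell (1,0): −0.49·log₂0.49 = 0.5043
  cell (1,1): −0.12·log₂0.12 = 0.3671
  cell (1,2): −0.20·log₂0.20 = 0.4644
  cell (2,0): −0.01·log₂0.01 = 0.0664
  cell (2,1): −0.14·log₂0.14 = 0.3971
  cell (2,2): −0.04·log₂0.04 = 0.1858
Sum = 1.985 bits.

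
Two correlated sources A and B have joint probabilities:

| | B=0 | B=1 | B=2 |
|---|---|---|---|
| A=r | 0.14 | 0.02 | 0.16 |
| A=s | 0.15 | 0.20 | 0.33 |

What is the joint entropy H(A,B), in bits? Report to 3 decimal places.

2.336 bits

H(A,B) = −Σ p(x,y)·log₂ p(x,y) over all 6 cells.
  cell (r,0): −0.14·log₂0.14 = 0.3971
  cell (r,1): −0.02·log₂0.02 = 0.1129
  cell (r,2): −0.16·log₂0.16 = 0.4230
  cell (s,0): −0.15·log₂0.15 = 0.4105
  cell (s,1): −0.20·log₂0.20 = 0.4644
  cell (s,2): −0.33·log₂0.33 = 0.5278
Sum = 2.336 bits.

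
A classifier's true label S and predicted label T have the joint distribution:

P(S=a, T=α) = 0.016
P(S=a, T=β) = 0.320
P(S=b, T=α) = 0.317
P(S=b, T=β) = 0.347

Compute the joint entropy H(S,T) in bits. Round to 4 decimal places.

1.6768 bits

H(S,T) = −Σ p(x,y)·log₂ p(x,y) over all 4 cells.
  cell (a,α): −0.016·log₂0.016 = 0.09545
  cell (a,β): −0.320·log₂0.320 = 0.52603
  cell (b,α): −0.317·log₂0.317 = 0.52541
  cell (b,β): −0.347·log₂0.347 = 0.52987
Sum = 1.6768 bits.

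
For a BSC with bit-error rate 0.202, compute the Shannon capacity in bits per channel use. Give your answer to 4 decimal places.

0.2741 bits

Binary symmetric channel: C = 1 − h₂(ε) where h₂ is the binary entropy function.
h₂(0.202) = −0.202·log₂0.202 − 0.798·log₂0.798 = 0.7259.
C = 1 − 0.7259 = 0.2741 bits per channel use.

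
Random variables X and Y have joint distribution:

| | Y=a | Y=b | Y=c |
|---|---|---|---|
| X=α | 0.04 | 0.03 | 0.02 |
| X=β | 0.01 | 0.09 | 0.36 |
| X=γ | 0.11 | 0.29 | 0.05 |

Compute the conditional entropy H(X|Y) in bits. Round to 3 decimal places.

0.970 bits

Chain rule: H(X|Y) = H(X,Y) − H(Y).
Marginals: p(X) = (0.0900, 0.4600, 0.4500), p(Y) = (0.1600, 0.4100, 0.4300).
H(X,Y) = 2.4444 bits; H(Y) = 1.4740 bits.
H(X|Y) = 2.4444 − 1.4740 = 0.970 bits.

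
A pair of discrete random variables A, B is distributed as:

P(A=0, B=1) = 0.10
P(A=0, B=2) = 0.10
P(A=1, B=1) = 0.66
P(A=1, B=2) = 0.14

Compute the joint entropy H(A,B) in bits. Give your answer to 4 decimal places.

1.4571 bits

H(A,B) = −Σ p(x,y)·log₂ p(x,y) over all 4 cells.
  cell (0,1): −0.10·log₂0.10 = 0.33219
  cell (0,2): −0.10·log₂0.10 = 0.33219
  cell (1,1): −0.66·log₂0.66 = 0.39564
  cell (1,2): −0.14·log₂0.14 = 0.39711
Sum = 1.4571 bits.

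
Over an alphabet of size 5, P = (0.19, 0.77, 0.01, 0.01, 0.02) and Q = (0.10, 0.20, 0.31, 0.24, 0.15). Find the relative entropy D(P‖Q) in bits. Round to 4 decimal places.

1.5200 bits

D(P‖Q) = Σ p·log₂(p/q).
  0.19·log₂(0.19/0.10) = 0.17594
  0.77·log₂(0.77/0.20) = 1.49754
  0.01·log₂(0.01/0.31) = -0.04954
  0.01·log₂(0.01/0.24) = -0.04585
  0.02·log₂(0.02/0.15) = -0.05814
D(P‖Q) = 1.5200 bits.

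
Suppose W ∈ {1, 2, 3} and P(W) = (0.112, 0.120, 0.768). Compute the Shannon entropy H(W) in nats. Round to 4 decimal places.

H(W) = −Σ p·ln p.
  −(0.112)·ln(0.112) = 0.24520
  −(0.120)·ln(0.120) = 0.25443
  −(0.768)·ln(0.768) = 0.20273
Sum: 0.24520 + 0.25443 + 0.20273 = 0.7024 nats.

0.7024 nats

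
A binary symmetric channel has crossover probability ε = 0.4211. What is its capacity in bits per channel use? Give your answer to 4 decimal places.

Binary symmetric channel: C = 1 − h₂(ε) where h₂ is the binary entropy function.
h₂(0.4211) = −0.4211·log₂0.4211 − 0.5789·log₂0.5789 = 0.9820.
C = 1 − 0.9820 = 0.0180 bits per channel use.

0.0180 bits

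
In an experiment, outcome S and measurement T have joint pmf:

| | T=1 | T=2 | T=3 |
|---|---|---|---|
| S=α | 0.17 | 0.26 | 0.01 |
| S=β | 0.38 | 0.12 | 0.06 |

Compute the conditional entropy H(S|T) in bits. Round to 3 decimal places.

Chain rule: H(S|T) = H(S,T) − H(T).
Marginals: p(S) = (0.4400, 0.5600), p(T) = (0.5500, 0.3800, 0.0700).
H(S,T) = 2.1474 bits; H(T) = 1.2734 bits.
H(S|T) = 2.1474 − 1.2734 = 0.874 bits.

0.874 bits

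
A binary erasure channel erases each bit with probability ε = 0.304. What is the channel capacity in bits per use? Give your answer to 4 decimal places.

Binary erasure channel: capacity C = 1 − ε.
C = 1 − 0.304 = 0.6960 bits per channel use.

0.6960 bits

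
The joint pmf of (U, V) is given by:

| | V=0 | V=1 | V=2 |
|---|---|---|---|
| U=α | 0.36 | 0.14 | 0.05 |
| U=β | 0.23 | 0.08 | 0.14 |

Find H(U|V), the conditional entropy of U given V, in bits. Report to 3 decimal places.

Marginals: p(U) = (0.5500, 0.4500), p(V) = (0.5900, 0.2200, 0.1900).
H(U|V) = Σ p(V) · H(U|V=·).
  V=0: p=0.5900, H(U|V=0) = 0.9647
  V=1: p=0.2200, H(U|V=1) = 0.9457
  V=2: p=0.1900, H(U|V=2) = 0.8315
Weighted sum = 0.935 bits.

0.935 bits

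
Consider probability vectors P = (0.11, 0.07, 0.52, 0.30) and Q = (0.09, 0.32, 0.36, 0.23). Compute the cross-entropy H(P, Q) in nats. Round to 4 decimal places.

1.3168 nats

H(P,Q) = −Σ p·ln q.
  −0.11·ln(0.09) = 0.26487
  −0.07·ln(0.32) = 0.07976
  −0.52·ln(0.36) = 0.53126
  −0.30·ln(0.23) = 0.44090
H(P,Q) = 1.3168 nats.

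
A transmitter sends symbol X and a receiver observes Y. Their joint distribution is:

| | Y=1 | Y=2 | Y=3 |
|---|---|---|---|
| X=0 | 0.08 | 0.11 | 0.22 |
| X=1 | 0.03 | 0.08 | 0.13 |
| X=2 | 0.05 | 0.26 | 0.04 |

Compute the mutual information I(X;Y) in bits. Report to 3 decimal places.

Marginals: p(X) = (0.4100, 0.2400, 0.3500), p(Y) = (0.1600, 0.4500, 0.3900).
I(X;Y) = Σ p(x,y)·log₂[p(x,y)/(p(x)p(y))].
  (0,1): 0.08·log₂(1.2195) = 0.0229
  (0,2): 0.11·log₂(0.5962) = -0.0821
  (0,3): 0.22·log₂(1.3759) = 0.1013
  (1,1): 0.03·log₂(0.7812) = -0.0107
  (1,2): 0.08·log₂(0.7407) = -0.0346
  (1,3): 0.13·log₂(1.3889) = 0.0616
  (2,1): 0.05·log₂(0.8929) = -0.0082
  (2,2): 0.26·log₂(1.6508) = 0.1880
  (2,3): 0.04·log₂(0.2930) = -0.0708
Sum = 0.167 bits.

0.167 bits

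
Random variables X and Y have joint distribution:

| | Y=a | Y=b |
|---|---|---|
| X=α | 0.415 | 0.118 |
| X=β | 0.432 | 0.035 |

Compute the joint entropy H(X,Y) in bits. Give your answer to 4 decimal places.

H(X,Y) = −Σ p(x,y)·log₂ p(x,y) over all 4 cells.
  cell (α,a): −0.415·log₂0.415 = 0.52656
  cell (α,b): −0.118·log₂0.118 = 0.36381
  cell (β,a): −0.432·log₂0.432 = 0.52311
  cell (β,b): −0.035·log₂0.035 = 0.16928
Sum = 1.5828 bits.

1.5828 bits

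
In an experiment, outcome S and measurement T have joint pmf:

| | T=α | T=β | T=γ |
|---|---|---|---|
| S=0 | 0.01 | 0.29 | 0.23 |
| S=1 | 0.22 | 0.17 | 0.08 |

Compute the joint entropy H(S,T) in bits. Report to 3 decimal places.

2.279 bits

H(S,T) = −Σ p(x,y)·log₂ p(x,y) over all 6 cells.
  cell (0,α): −0.01·log₂0.01 = 0.0664
  cell (0,β): −0.29·log₂0.29 = 0.5179
  cell (0,γ): −0.23·log₂0.23 = 0.4877
  cell (1,α): −0.22·log₂0.22 = 0.4806
  cell (1,β): −0.17·log₂0.17 = 0.4346
  cell (1,γ): −0.08·log₂0.08 = 0.2915
Sum = 2.279 bits.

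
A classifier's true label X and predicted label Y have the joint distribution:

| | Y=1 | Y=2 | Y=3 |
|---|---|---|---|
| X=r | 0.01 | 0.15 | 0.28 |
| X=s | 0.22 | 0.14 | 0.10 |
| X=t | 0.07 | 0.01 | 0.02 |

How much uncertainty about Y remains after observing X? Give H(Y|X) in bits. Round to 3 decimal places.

1.280 bits

Marginals: p(X) = (0.4400, 0.4600, 0.1000), p(Y) = (0.3000, 0.3000, 0.4000).
H(Y|X) = Σ p(X) · H(Y|X=·).
  X=r: p=0.4400, H(Y|X=r) = 1.0683
  X=s: p=0.4600, H(Y|X=s) = 1.5099
  X=t: p=0.1000, H(Y|X=t) = 1.1568
Weighted sum = 1.280 bits.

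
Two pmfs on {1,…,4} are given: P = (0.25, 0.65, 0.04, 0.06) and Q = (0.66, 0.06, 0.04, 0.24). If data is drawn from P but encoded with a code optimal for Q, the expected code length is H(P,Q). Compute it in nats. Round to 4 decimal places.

2.1470 nats

H(P,Q) = −Σ p·ln q.
  −0.25·ln(0.66) = 0.10388
  −0.65·ln(0.06) = 1.82872
  −0.04·ln(0.04) = 0.12876
  −0.06·ln(0.24) = 0.08563
H(P,Q) = 2.1470 nats.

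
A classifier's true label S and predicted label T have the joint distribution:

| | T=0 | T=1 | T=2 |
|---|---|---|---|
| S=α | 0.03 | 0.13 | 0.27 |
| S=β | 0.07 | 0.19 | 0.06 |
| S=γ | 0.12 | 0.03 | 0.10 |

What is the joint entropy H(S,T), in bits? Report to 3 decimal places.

2.863 bits

H(S,T) = −Σ p(x,y)·log₂ p(x,y) over all 9 cells.
  cell (α,0): −0.03·log₂0.03 = 0.1518
  cell (α,1): −0.13·log₂0.13 = 0.3826
  cell (α,2): −0.27·log₂0.27 = 0.5100
  cell (β,0): −0.07·log₂0.07 = 0.2686
  cell (β,1): −0.19·log₂0.19 = 0.4552
  cell (β,2): −0.06·log₂0.06 = 0.2435
  cell (γ,0): −0.12·log₂0.12 = 0.3671
  cell (γ,1): −0.03·log₂0.03 = 0.1518
  cell (γ,2): −0.10·log₂0.10 = 0.3322
Sum = 2.863 bits.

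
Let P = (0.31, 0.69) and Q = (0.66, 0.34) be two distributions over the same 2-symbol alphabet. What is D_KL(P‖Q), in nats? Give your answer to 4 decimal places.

D(P‖Q) = Σ p·ln(p/q).
  0.31·ln(0.31/0.66) = -0.23426
  0.69·ln(0.69/0.34) = 0.48834
D(P‖Q) = 0.2541 nats.

0.2541 nats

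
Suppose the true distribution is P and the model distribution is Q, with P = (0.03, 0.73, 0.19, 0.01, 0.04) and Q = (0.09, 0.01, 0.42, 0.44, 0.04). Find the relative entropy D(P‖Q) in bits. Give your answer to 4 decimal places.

4.1990 bits

D(P‖Q) = Σ p·log₂(p/q).
  0.03·log₂(0.03/0.09) = -0.04755
  0.73·log₂(0.73/0.01) = 4.51857
  0.19·log₂(0.19/0.42) = -0.21743
  0.01·log₂(0.01/0.44) = -0.05459
  0.04·log₂(0.04/0.04) = 0.00000
D(P‖Q) = 4.1990 bits.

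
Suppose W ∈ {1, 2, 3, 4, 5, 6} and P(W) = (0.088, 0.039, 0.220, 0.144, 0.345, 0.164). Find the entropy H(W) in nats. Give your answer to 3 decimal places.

H(W) = −Σ p·ln p.
  −(0.088)·ln(0.088) = 0.2139
  −(0.039)·ln(0.039) = 0.1265
  −(0.220)·ln(0.220) = 0.3331
  −(0.144)·ln(0.144) = 0.2791
  −(0.345)·ln(0.345) = 0.3672
  −(0.164)·ln(0.164) = 0.2965
Sum: 0.2139 + 0.1265 + 0.3331 + 0.2791 + 0.3672 + 0.2965 = 1.616 nats.

1.616 nats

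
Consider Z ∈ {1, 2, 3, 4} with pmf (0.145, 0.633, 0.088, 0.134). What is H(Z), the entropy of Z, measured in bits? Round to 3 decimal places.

H(Z) = −Σ p·log₂ p.
  −(0.145)·log₂(0.145) = 0.4040
  −(0.633)·log₂(0.633) = 0.4176
  −(0.088)·log₂(0.088) = 0.3086
  −(0.134)·log₂(0.134) = 0.3886
Sum: 0.4040 + 0.4176 + 0.3086 + 0.3886 = 1.519 bits.

1.519 bits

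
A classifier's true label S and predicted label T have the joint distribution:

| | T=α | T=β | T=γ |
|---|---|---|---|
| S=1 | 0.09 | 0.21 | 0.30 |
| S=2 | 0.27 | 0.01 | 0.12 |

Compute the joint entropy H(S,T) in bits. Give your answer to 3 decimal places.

2.250 bits

H(S,T) = −Σ p(x,y)·log₂ p(x,y) over all 6 cells.
  cell (1,α): −0.09·log₂0.09 = 0.3127
  cell (1,β): −0.21·log₂0.21 = 0.4728
  cell (1,γ): −0.30·log₂0.30 = 0.5211
  cell (2,α): −0.27·log₂0.27 = 0.5100
  cell (2,β): −0.01·log₂0.01 = 0.0664
  cell (2,γ): −0.12·log₂0.12 = 0.3671
Sum = 2.250 bits.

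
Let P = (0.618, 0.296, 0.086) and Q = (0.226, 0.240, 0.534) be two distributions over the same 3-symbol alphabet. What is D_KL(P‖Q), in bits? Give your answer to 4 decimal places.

D(P‖Q) = Σ p·log₂(p/q).
  0.618·log₂(0.618/0.226) = 0.89689
  0.296·log₂(0.296/0.240) = 0.08956
  0.086·log₂(0.086/0.534) = -0.22656
D(P‖Q) = 0.7599 bits.

0.7599 bits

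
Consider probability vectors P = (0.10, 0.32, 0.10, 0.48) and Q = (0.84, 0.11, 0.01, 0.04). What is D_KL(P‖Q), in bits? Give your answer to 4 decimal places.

D(P‖Q) = Σ p·log₂(p/q).
  0.10·log₂(0.10/0.84) = -0.30704
  0.32·log₂(0.32/0.11) = 0.49298
  0.10·log₂(0.10/0.01) = 0.33219
  0.48·log₂(0.48/0.04) = 1.72078
D(P‖Q) = 2.2389 bits.

2.2389 bits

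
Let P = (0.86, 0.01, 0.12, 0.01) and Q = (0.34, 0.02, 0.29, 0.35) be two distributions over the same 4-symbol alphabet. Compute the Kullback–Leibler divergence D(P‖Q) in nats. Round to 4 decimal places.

0.6497 nats

D(P‖Q) = Σ p·ln(p/q).
  0.86·ln(0.86/0.34) = 0.79807
  0.01·ln(0.01/0.02) = -0.00693
  0.12·ln(0.12/0.29) = -0.10589
  0.01·ln(0.01/0.35) = -0.03555
D(P‖Q) = 0.6497 nats.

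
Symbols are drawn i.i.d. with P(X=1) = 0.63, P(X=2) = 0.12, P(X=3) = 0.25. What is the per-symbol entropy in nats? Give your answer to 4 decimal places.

0.8921 nats

H(X) = −Σ p·ln p.
  −(0.63)·ln(0.63) = 0.29108
  −(0.12)·ln(0.12) = 0.25443
  −(0.25)·ln(0.25) = 0.34657
Sum: 0.29108 + 0.25443 + 0.34657 = 0.8921 nats.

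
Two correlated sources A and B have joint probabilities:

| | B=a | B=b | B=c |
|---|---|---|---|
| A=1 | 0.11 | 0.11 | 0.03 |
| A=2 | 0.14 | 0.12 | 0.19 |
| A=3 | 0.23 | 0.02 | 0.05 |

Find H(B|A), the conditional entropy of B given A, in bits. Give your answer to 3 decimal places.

1.349 bits

Marginals: p(A) = (0.2500, 0.4500, 0.3000), p(B) = (0.4800, 0.2500, 0.2700).
H(B|A) = Σ p(A) · H(B|A=·).
  A=1: p=0.2500, H(B|A=1) = 1.4094
  A=2: p=0.4500, H(B|A=2) = 1.5578
  A=3: p=0.3000, H(B|A=3) = 0.9852
Weighted sum = 1.349 bits.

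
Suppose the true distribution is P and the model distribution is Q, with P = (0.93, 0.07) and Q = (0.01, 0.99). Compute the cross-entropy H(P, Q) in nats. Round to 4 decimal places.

H(P,Q) = −Σ p·ln q.
  −0.93·ln(0.01) = 4.28281
  −0.07·ln(0.99) = 0.00070
H(P,Q) = 4.2835 nats.

4.2835 nats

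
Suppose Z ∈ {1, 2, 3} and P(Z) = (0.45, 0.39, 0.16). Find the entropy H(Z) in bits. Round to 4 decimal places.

1.4712 bits

H(Z) = −Σ p·log₂ p.
  −(0.45)·log₂(0.45) = 0.51840
  −(0.39)·log₂(0.39) = 0.52980
  −(0.16)·log₂(0.16) = 0.42302
Sum: 0.51840 + 0.52980 + 0.42302 = 1.4712 bits.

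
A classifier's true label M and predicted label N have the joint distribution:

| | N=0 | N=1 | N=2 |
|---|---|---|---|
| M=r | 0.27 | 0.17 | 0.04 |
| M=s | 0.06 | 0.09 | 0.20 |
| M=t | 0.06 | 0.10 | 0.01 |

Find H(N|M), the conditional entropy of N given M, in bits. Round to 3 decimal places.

1.320 bits

Chain rule: H(N|M) = H(M,N) − H(M).
Marginals: p(M) = (0.4800, 0.3500, 0.1700), p(N) = (0.3900, 0.3600, 0.2500).
H(M,N) = 2.7931 bits; H(M) = 1.4730 bits.
H(N|M) = 2.7931 − 1.4730 = 1.320 bits.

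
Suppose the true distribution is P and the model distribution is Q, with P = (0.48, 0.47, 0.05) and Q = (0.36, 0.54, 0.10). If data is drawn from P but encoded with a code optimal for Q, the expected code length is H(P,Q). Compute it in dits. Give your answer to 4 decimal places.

0.3887 dits

H(P,Q) = −Σ p·log₁₀ q.
  −0.48·log₁₀(0.36) = 0.21297
  −0.47·log₁₀(0.54) = 0.12577
  −0.05·log₁₀(0.10) = 0.05000
H(P,Q) = 0.3887 dits.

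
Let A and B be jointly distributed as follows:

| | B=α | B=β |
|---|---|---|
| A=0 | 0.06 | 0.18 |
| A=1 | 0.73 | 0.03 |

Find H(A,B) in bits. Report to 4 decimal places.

1.1721 bits

H(A,B) = −Σ p(x,y)·log₂ p(x,y) over all 4 cells.
  cell (0,α): −0.06·log₂0.06 = 0.24353
  cell (0,β): −0.18·log₂0.18 = 0.44531
  cell (1,α): −0.73·log₂0.73 = 0.33144
  cell (1,β): −0.03·log₂0.03 = 0.15177
Sum = 1.1721 bits.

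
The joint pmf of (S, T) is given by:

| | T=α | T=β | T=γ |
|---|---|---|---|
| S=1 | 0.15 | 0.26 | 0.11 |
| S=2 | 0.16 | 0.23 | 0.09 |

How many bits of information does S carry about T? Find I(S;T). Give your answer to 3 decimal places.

0.002 bits

Marginals: p(S) = (0.5200, 0.4800), p(T) = (0.3100, 0.4900, 0.2000).
I(S;T) = H(S) + H(T) − H(S,T).
H(S) = 0.9988, H(T) = 1.4925, H(S,T) = 2.4895.
I(S;T) = 0.9988 + 1.4925 − 2.4895 = 0.002 bits.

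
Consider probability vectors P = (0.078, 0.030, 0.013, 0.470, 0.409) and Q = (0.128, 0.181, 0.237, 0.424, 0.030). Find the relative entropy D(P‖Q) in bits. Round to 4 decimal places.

1.4234 bits

D(P‖Q) = Σ p·log₂(p/q).
  0.078·log₂(0.078/0.128) = -0.05574
  0.030·log₂(0.030/0.181) = -0.07779
  0.013·log₂(0.013/0.237) = -0.05445
  0.470·log₂(0.470/0.424) = 0.06984
  0.409·log₂(0.409/0.030) = 1.54155
D(P‖Q) = 1.4234 bits.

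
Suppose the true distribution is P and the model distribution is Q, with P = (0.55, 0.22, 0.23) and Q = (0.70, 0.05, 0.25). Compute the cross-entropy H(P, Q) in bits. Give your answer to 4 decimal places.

1.6938 bits

H(P,Q) = −Σ p·log₂ q.
  −0.55·log₂(0.70) = 0.28302
  −0.22·log₂(0.05) = 0.95082
  −0.23·log₂(0.25) = 0.46000
H(P,Q) = 1.6938 bits.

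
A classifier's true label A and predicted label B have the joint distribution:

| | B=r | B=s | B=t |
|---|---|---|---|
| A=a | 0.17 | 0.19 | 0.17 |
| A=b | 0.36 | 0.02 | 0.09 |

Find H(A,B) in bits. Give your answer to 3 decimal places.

H(A,B) = −Σ p(x,y)·log₂ p(x,y) over all 6 cells.
  cell (a,r): −0.17·log₂0.17 = 0.4346
  cell (a,s): −0.19·log₂0.19 = 0.4552
  cell (a,t): −0.17·log₂0.17 = 0.4346
  cell (b,r): −0.36·log₂0.36 = 0.5306
  cell (b,s): −0.02·log₂0.02 = 0.1129
  cell (b,t): −0.09·log₂0.09 = 0.3127
Sum = 2.281 bits.

2.281 bits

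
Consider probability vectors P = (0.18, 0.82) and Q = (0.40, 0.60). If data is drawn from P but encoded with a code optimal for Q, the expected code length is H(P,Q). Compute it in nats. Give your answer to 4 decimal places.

0.5838 nats

H(P,Q) = −Σ p·ln q.
  −0.18·ln(0.40) = 0.16493
  −0.82·ln(0.60) = 0.41888
H(P,Q) = 0.5838 nats.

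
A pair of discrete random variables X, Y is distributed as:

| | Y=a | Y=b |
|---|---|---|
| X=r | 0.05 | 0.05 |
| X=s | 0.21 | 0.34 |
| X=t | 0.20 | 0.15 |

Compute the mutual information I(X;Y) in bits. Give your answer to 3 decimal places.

0.023 bits

Marginals: p(X) = (0.1000, 0.5500, 0.3500), p(Y) = (0.4600, 0.5400).
I(X;Y) = Σ p(x,y)·log₂[p(x,y)/(p(x)p(y))].
  (r,a): 0.05·log₂(1.0870) = 0.0060
  (r,b): 0.05·log₂(0.9259) = -0.0056
  (s,a): 0.21·log₂(0.8300) = -0.0564
  (s,b): 0.34·log₂(1.1448) = 0.0663
  (t,a): 0.20·log₂(1.2422) = 0.0626
  (t,b): 0.15·log₂(0.7937) = -0.0500
Sum = 0.023 bits.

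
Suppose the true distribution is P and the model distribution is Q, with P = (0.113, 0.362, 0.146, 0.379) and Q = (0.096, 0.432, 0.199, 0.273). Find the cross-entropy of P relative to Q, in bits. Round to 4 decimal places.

1.8703 bits

H(P,Q) = −Σ p·log₂ q.
  −0.113·log₂(0.096) = 0.38203
  −0.362·log₂(0.432) = 0.43834
  −0.146·log₂(0.199) = 0.34006
  −0.379·log₂(0.273) = 0.70988
H(P,Q) = 1.8703 bits.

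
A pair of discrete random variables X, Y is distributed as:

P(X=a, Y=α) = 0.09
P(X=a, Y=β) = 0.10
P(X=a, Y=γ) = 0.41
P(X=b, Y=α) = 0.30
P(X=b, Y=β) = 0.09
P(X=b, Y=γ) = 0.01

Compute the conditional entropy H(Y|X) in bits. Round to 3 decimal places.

Marginals: p(X) = (0.6000, 0.4000), p(Y) = (0.3900, 0.1900, 0.4200).
H(Y|X) = Σ p(X) · H(Y|X=·).
  X=a: p=0.6000, H(Y|X=a) = 1.2168
  X=b: p=0.4000, H(Y|X=b) = 0.9285
Weighted sum = 1.101 bits.

1.101 bits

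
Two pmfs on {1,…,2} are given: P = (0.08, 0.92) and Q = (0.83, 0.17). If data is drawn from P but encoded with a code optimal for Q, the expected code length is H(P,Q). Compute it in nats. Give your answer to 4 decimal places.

1.6451 nats

H(P,Q) = −Σ p·ln q.
  −0.08·ln(0.83) = 0.01491
  −0.92·ln(0.17) = 1.63020
H(P,Q) = 1.6451 nats.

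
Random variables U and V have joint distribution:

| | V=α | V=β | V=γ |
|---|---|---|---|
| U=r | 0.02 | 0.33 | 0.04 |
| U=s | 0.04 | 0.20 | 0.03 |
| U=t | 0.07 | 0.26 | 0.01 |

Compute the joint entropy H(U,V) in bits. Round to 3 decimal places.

2.469 bits

H(U,V) = −Σ p(x,y)·log₂ p(x,y) over all 9 cells.
  cell (r,α): −0.02·log₂0.02 = 0.1129
  cell (r,β): −0.33·log₂0.33 = 0.5278
  cell (r,γ): −0.04·log₂0.04 = 0.1858
  cell (s,α): −0.04·log₂0.04 = 0.1858
  cell (s,β): −0.20·log₂0.20 = 0.4644
  cell (s,γ): −0.03·log₂0.03 = 0.1518
  cell (t,α): −0.07·log₂0.07 = 0.2686
  cell (t,β): −0.26·log₂0.26 = 0.5053
  cell (t,γ): −0.01·log₂0.01 = 0.0664
Sum = 2.469 bits.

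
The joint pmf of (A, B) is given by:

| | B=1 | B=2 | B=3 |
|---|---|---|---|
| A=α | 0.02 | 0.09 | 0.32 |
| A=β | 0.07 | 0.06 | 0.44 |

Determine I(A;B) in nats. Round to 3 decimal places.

Marginals: p(A) = (0.4300, 0.5700), p(B) = (0.0900, 0.1500, 0.7600).
I(A;B) = H(A) + H(B) − H(A,B).
H(A) = 0.6833, H(B) = 0.7099, H(A,B) = 1.3758.
I(A;B) = 0.6833 + 0.7099 − 1.3758 = 0.017 nats.

0.017 nats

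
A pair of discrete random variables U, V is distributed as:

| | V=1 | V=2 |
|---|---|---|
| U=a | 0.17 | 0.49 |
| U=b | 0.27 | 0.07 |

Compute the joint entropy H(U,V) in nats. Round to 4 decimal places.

1.1904 nats

H(U,V) = −Σ p(x,y)·ln p(x,y) over all 4 cells.
  cell (a,1): −0.17·ln0.17 = 0.30123
  cell (a,2): −0.49·ln0.49 = 0.34954
  cell (b,1): −0.27·ln0.27 = 0.35352
  cell (b,2): −0.07·ln0.07 = 0.18615
Sum = 1.1904 nats.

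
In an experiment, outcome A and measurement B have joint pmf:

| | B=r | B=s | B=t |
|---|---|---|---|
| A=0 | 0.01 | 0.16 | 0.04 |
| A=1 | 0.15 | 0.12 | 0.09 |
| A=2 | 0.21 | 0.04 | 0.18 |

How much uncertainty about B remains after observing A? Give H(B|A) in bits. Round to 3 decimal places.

Chain rule: H(B|A) = H(A,B) − H(A).
Marginals: p(A) = (0.2100, 0.3600, 0.4300), p(B) = (0.3700, 0.3200, 0.3100).
H(A,B) = 2.8694 bits; H(A) = 1.5270 bits.
H(B|A) = 2.8694 − 1.5270 = 1.342 bits.

1.342 bits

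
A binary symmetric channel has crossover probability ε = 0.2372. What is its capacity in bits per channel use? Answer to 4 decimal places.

0.2096 bits

Binary symmetric channel: C = 1 − h₂(ε) where h₂ is the binary entropy function.
h₂(0.2372) = −0.2372·log₂0.2372 − 0.7628·log₂0.7628 = 0.7904.
C = 1 − 0.7904 = 0.2096 bits per channel use.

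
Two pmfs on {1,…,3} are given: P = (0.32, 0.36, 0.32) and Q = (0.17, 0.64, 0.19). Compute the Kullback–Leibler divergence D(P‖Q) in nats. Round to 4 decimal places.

D(P‖Q) = Σ p·ln(p/q).
  0.32·ln(0.32/0.17) = 0.20241
  0.36·ln(0.36/0.64) = -0.20713
  0.32·ln(0.32/0.19) = 0.16682
D(P‖Q) = 0.1621 nats.

0.1621 nats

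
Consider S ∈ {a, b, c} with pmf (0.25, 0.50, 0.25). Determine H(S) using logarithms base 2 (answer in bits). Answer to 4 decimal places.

H(S) = −Σ p·log₂ p.
  −(0.25)·log₂(0.25) = 0.50000
  −(0.50)·log₂(0.50) = 0.50000
  −(0.25)·log₂(0.25) = 0.50000
Sum: 0.50000 + 0.50000 + 0.50000 = 1.5000 bits.

1.5000 bits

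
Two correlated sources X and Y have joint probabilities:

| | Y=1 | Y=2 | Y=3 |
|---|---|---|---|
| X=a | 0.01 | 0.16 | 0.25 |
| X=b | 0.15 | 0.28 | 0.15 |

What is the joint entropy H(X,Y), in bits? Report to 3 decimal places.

H(X,Y) = −Σ p(x,y)·log₂ p(x,y) over all 6 cells.
  cell (a,1): −0.01·log₂0.01 = 0.0664
  cell (a,2): −0.16·log₂0.16 = 0.4230
  cell (a,3): −0.25·log₂0.25 = 0.5000
  cell (b,1): −0.15·log₂0.15 = 0.4105
  cell (b,2): −0.28·log₂0.28 = 0.5142
  cell (b,3): −0.15·log₂0.15 = 0.4105
Sum = 2.325 bits.

2.325 bits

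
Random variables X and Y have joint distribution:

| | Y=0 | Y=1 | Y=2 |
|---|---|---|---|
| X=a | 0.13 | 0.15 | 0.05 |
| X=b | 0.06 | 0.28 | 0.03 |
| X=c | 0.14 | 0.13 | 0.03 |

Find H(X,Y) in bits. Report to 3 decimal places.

2.850 bits

H(X,Y) = −Σ p(x,y)·log₂ p(x,y) over all 9 cells.
  cell (a,0): −0.13·log₂0.13 = 0.3826
  cell (a,1): −0.15·log₂0.15 = 0.4105
  cell (a,2): −0.05·log₂0.05 = 0.2161
  cell (b,0): −0.06·log₂0.06 = 0.2435
  cell (b,1): −0.28·log₂0.28 = 0.5142
  cell (b,2): −0.03·log₂0.03 = 0.1518
  cell (c,0): −0.14·log₂0.14 = 0.3971
  cell (c,1): −0.13·log₂0.13 = 0.3826
  cell (c,2): −0.03·log₂0.03 = 0.1518
Sum = 2.850 bits.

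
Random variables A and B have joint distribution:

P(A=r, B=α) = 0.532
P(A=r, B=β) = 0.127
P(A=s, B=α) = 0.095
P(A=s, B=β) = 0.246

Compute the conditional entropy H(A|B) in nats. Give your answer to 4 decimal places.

Marginals: p(A) = (0.6590, 0.3410), p(B) = (0.6270, 0.3730).
H(A|B) = Σ p(B) · H(A|B=·).
  B=α: p=0.6270, H(A|B=α) = 0.4253
  B=β: p=0.3730, H(A|B=β) = 0.6414
Weighted sum = 0.5059 nats.

0.5059 nats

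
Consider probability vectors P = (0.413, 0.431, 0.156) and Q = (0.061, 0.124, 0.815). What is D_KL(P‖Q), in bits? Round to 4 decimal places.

1.5421 bits

D(P‖Q) = Σ p·log₂(p/q).
  0.413·log₂(0.413/0.061) = 1.13957
  0.431·log₂(0.431/0.124) = 0.77466
  0.156·log₂(0.156/0.815) = -0.37210
D(P‖Q) = 1.5421 bits.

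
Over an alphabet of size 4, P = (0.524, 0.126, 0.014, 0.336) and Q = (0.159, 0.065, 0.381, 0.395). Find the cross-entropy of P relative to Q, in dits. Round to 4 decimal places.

H(P,Q) = −Σ p·log₁₀ q.
  −0.524·log₁₀(0.159) = 0.41847
  −0.126·log₁₀(0.065) = 0.14957
  −0.014·log₁₀(0.381) = 0.00587
  −0.336·log₁₀(0.395) = 0.13554
H(P,Q) = 0.7095 dits.

0.7095 dits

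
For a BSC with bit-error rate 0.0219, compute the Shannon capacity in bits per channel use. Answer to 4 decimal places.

Binary symmetric channel: C = 1 − h₂(ε) where h₂ is the binary entropy function.
h₂(0.0219) = −0.0219·log₂0.0219 − 0.9781·log₂0.9781 = 0.1520.
C = 1 − 0.1520 = 0.8480 bits per channel use.

0.8480 bits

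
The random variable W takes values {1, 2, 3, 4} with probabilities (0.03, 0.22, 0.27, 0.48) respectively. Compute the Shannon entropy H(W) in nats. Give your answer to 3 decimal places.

H(W) = −Σ p·ln p.
  −(0.03)·ln(0.03) = 0.1052
  −(0.22)·ln(0.22) = 0.3331
  −(0.27)·ln(0.27) = 0.3535
  −(0.48)·ln(0.48) = 0.3523
Sum: 0.1052 + 0.3331 + 0.3535 + 0.3523 = 1.144 nats.

1.144 nats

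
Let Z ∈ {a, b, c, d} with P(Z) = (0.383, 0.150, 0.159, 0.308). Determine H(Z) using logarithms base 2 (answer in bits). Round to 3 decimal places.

1.886 bits

H(Z) = −Σ p·log₂ p.
  −(0.383)·log₂(0.383) = 0.5303
  −(0.150)·log₂(0.150) = 0.4105
  −(0.159)·log₂(0.159) = 0.4218
  −(0.308)·log₂(0.308) = 0.5233
Sum: 0.5303 + 0.4105 + 0.4218 + 0.5233 = 1.886 bits.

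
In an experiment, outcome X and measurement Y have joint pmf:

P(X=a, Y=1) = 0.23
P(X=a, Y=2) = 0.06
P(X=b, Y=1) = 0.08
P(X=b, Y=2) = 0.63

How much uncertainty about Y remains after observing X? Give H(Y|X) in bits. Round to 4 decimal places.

Marginals: p(X) = (0.2900, 0.7100), p(Y) = (0.3100, 0.6900).
H(Y|X) = Σ p(X) · H(Y|X=·).
  X=a: p=0.2900, H(Y|X=a) = 0.7355
  X=b: p=0.7100, H(Y|X=b) = 0.5079
Weighted sum = 0.5739 bits.

0.5739 bits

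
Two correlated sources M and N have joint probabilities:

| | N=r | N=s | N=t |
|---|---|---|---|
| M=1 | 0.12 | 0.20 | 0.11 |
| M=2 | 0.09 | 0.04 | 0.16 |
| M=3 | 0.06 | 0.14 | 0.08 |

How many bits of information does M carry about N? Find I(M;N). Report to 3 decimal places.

Marginals: p(M) = (0.4300, 0.2900, 0.2800), p(N) = (0.2700, 0.3800, 0.3500).
I(M;N) = H(M) + H(N) − H(M,N).
H(M) = 1.5557, H(N) = 1.5706, H(M,N) = 3.0353.
I(M;N) = 1.5557 + 1.5706 − 3.0353 = 0.091 bits.

0.091 bits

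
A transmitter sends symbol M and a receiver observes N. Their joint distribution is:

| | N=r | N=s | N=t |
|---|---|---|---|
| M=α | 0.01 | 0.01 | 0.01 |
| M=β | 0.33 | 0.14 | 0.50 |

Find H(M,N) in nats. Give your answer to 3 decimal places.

H(M,N) = −Σ p(x,y)·ln p(x,y) over all 6 cells.
  cell (α,r): −0.01·ln0.01 = 0.0461
  cell (α,s): −0.01·ln0.01 = 0.0461
  cell (α,t): −0.01·ln0.01 = 0.0461
  cell (β,r): −0.33·ln0.33 = 0.3659
  cell (β,s): −0.14·ln0.14 = 0.2753
  cell (β,t): −0.50·ln0.50 = 0.3466
Sum = 1.126 nats.

1.126 nats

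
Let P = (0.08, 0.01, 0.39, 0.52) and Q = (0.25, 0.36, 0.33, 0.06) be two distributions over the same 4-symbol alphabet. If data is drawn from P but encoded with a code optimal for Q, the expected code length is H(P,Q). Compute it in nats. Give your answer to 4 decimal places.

2.0165 nats

H(P,Q) = −Σ p·ln q.
  −0.08·ln(0.25) = 0.11090
  −0.01·ln(0.36) = 0.01022
  −0.39·ln(0.33) = 0.43238
  −0.52·ln(0.06) = 1.46297
H(P,Q) = 2.0165 nats.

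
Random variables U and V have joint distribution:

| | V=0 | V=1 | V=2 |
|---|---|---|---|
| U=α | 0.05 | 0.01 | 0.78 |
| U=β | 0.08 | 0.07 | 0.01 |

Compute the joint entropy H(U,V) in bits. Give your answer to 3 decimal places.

H(U,V) = −Σ p(x,y)·log₂ p(x,y) over all 6 cells.
  cell (α,0): −0.05·log₂0.05 = 0.2161
  cell (α,1): −0.01·log₂0.01 = 0.0664
  cell (α,2): −0.78·log₂0.78 = 0.2796
  cell (β,0): −0.08·log₂0.08 = 0.2915
  cell (β,1): −0.07·log₂0.07 = 0.2686
  cell (β,2): −0.01·log₂0.01 = 0.0664
Sum = 1.189 bits.

1.189 bits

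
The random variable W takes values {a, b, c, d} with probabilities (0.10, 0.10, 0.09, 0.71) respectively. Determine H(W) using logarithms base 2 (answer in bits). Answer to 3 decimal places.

H(W) = −Σ p·log₂ p.
  −(0.10)·log₂(0.10) = 0.3322
  −(0.10)·log₂(0.10) = 0.3322
  −(0.09)·log₂(0.09) = 0.3127
  −(0.71)·log₂(0.71) = 0.3508
Sum: 0.3322 + 0.3322 + 0.3127 + 0.3508 = 1.328 bits.

1.328 bits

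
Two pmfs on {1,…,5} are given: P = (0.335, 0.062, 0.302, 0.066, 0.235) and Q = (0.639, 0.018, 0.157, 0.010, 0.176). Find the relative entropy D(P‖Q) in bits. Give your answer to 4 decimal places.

0.3612 bits

D(P‖Q) = Σ p·log₂(p/q).
  0.335·log₂(0.335/0.639) = -0.31210
  0.062·log₂(0.062/0.018) = 0.11062
  0.302·log₂(0.302/0.157) = 0.28502
  0.066·log₂(0.066/0.010) = 0.17968
  0.235·log₂(0.235/0.176) = 0.09802
D(P‖Q) = 0.3612 bits.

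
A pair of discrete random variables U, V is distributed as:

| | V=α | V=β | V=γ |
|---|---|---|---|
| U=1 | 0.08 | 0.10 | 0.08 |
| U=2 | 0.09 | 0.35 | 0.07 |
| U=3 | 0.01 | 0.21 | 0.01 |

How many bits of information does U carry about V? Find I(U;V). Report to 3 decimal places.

0.120 bits

Marginals: p(U) = (0.2600, 0.5100, 0.2300), p(V) = (0.1800, 0.6600, 0.1600).
I(U;V) = H(U) + H(V) − H(U,V).
H(U) = 1.4884, H(V) = 1.2640, H(U,V) = 2.6322.
I(U;V) = 1.4884 + 1.2640 − 2.6322 = 0.120 bits.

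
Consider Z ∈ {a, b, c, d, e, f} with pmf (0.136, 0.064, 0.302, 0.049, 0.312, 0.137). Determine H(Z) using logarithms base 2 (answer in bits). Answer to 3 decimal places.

H(Z) = −Σ p·log₂ p.
  −(0.136)·log₂(0.136) = 0.3915
  −(0.064)·log₂(0.064) = 0.2538
  −(0.302)·log₂(0.302) = 0.5217
  −(0.049)·log₂(0.049) = 0.2132
  −(0.312)·log₂(0.312) = 0.5243
  −(0.137)·log₂(0.137) = 0.3929
Sum: 0.3915 + 0.2538 + 0.5217 + 0.2132 + 0.5243 + 0.3929 = 2.297 bits.

2.297 bits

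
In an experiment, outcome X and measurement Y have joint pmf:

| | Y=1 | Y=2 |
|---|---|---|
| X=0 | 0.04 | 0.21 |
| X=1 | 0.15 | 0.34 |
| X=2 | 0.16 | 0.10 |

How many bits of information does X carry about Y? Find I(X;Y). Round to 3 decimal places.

Marginals: p(X) = (0.2500, 0.4900, 0.2600), p(Y) = (0.3500, 0.6500).
I(X;Y) = Σ p(x,y)·log₂[p(x,y)/(p(x)p(y))].
  (0,1): 0.04·log₂(0.4571) = -0.0452
  (0,2): 0.21·log₂(1.2923) = 0.0777
  (1,1): 0.15·log₂(0.8746) = -0.0290
  (1,2): 0.34·log₂(1.0675) = 0.0320
  (2,1): 0.16·log₂(1.7582) = 0.1303
  (2,2): 0.10·log₂(0.5917) = -0.0757
Sum = 0.090 bits.

0.090 bits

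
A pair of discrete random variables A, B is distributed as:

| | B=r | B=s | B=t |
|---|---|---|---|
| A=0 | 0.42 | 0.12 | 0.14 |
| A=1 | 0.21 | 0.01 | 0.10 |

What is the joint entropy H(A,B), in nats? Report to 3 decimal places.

1.498 nats

H(A,B) = −Σ p(x,y)·ln p(x,y) over all 6 cells.
  cell (0,r): −0.42·ln0.42 = 0.3644
  cell (0,s): −0.12·ln0.12 = 0.2544
  cell (0,t): −0.14·ln0.14 = 0.2753
  cell (1,r): −0.21·ln0.21 = 0.3277
  cell (1,s): −0.01·ln0.01 = 0.0461
  cell (1,t): −0.10·ln0.10 = 0.2303
Sum = 1.498 nats.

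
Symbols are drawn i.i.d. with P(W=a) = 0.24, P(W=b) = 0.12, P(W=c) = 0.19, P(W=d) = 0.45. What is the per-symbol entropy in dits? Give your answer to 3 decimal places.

0.552 dits

H(W) = −Σ p·log₁₀ p.
  −(0.24)·log₁₀(0.24) = 0.1487
  −(0.12)·log₁₀(0.12) = 0.1105
  −(0.19)·log₁₀(0.19) = 0.1370
  −(0.45)·log₁₀(0.45) = 0.1561
Sum: 0.1487 + 0.1105 + 0.1370 + 0.1561 = 0.552 dits.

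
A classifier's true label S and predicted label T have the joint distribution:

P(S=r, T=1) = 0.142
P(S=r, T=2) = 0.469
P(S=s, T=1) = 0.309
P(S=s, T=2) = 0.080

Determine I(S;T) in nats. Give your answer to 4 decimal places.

Marginals: p(S) = (0.6110, 0.3890), p(T) = (0.4510, 0.5490).
I(S;T) = Σ p(x,y)·ln[p(x,y)/(p(x)p(y))].
  (r,1): 0.142·ln(0.5153) = -0.09414
  (r,2): 0.469·ln(1.3982) = 0.15719
  (s,1): 0.309·ln(1.7613) = 0.17491
  (s,2): 0.080·ln(0.3746) = -0.07855
Sum = 0.1594 nats.

0.1594 nats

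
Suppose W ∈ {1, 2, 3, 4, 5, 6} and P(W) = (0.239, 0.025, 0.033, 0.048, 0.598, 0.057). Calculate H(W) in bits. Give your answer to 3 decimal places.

1.678 bits

H(W) = −Σ p·log₂ p.
  −(0.239)·log₂(0.239) = 0.4935
  −(0.025)·log₂(0.025) = 0.1330
  −(0.033)·log₂(0.033) = 0.1624
  −(0.048)·log₂(0.048) = 0.2103
  −(0.598)·log₂(0.598) = 0.4436
  −(0.057)·log₂(0.057) = 0.2356
Sum: 0.4935 + 0.1330 + 0.1624 + 0.2103 + 0.4436 + 0.2356 = 1.678 bits.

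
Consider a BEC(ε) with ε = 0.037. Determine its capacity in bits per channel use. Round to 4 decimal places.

0.9630 bits

Binary erasure channel: capacity C = 1 − ε.
C = 1 − 0.037 = 0.9630 bits per channel use.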